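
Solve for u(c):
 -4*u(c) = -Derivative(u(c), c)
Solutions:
 u(c) = C1*exp(4*c)


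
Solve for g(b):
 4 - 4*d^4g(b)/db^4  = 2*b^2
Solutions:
 g(b) = C1 + C2*b + C3*b^2 + C4*b^3 - b^6/720 + b^4/24


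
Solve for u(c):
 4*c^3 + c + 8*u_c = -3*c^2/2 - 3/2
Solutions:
 u(c) = C1 - c^4/8 - c^3/16 - c^2/16 - 3*c/16


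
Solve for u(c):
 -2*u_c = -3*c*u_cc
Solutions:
 u(c) = C1 + C2*c^(5/3)


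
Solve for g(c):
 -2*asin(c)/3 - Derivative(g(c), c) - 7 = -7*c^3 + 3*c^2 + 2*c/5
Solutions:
 g(c) = C1 + 7*c^4/4 - c^3 - c^2/5 - 2*c*asin(c)/3 - 7*c - 2*sqrt(1 - c^2)/3


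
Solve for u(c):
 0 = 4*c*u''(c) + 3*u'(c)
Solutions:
 u(c) = C1 + C2*c^(1/4)


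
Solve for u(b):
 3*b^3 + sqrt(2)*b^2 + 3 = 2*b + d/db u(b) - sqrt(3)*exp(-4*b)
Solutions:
 u(b) = C1 + 3*b^4/4 + sqrt(2)*b^3/3 - b^2 + 3*b - sqrt(3)*exp(-4*b)/4


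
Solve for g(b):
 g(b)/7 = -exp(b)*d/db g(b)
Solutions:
 g(b) = C1*exp(exp(-b)/7)


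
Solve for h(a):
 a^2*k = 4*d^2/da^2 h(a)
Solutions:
 h(a) = C1 + C2*a + a^4*k/48


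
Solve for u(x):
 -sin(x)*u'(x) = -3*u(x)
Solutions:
 u(x) = C1*(cos(x) - 1)^(3/2)/(cos(x) + 1)^(3/2)


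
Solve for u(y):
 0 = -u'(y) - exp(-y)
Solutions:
 u(y) = C1 + exp(-y)


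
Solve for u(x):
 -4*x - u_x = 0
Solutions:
 u(x) = C1 - 2*x^2


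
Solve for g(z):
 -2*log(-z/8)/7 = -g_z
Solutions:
 g(z) = C1 + 2*z*log(-z)/7 + 2*z*(-3*log(2) - 1)/7


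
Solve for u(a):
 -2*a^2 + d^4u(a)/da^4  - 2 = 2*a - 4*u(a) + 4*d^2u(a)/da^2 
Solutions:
 u(a) = a^2/2 + a/2 + (C1 + C2*a)*exp(-sqrt(2)*a) + (C3 + C4*a)*exp(sqrt(2)*a) + 3/2


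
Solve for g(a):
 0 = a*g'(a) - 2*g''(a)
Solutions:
 g(a) = C1 + C2*erfi(a/2)


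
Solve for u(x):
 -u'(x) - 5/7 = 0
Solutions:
 u(x) = C1 - 5*x/7


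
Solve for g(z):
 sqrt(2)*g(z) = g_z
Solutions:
 g(z) = C1*exp(sqrt(2)*z)


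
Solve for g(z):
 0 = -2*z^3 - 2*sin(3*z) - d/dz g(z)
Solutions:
 g(z) = C1 - z^4/2 + 2*cos(3*z)/3


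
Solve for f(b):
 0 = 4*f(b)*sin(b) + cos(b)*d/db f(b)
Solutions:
 f(b) = C1*cos(b)^4


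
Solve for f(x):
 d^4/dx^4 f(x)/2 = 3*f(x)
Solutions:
 f(x) = C1*exp(-6^(1/4)*x) + C2*exp(6^(1/4)*x) + C3*sin(6^(1/4)*x) + C4*cos(6^(1/4)*x)


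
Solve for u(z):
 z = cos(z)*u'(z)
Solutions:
 u(z) = C1 + Integral(z/cos(z), z)


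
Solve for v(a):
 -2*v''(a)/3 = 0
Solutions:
 v(a) = C1 + C2*a


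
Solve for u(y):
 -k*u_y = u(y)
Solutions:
 u(y) = C1*exp(-y/k)


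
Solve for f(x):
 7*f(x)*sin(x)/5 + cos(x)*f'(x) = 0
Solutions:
 f(x) = C1*cos(x)^(7/5)


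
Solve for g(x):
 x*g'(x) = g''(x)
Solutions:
 g(x) = C1 + C2*erfi(sqrt(2)*x/2)


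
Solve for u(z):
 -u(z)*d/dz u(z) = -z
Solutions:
 u(z) = -sqrt(C1 + z^2)
 u(z) = sqrt(C1 + z^2)


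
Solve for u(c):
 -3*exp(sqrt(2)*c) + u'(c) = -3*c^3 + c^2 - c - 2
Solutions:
 u(c) = C1 - 3*c^4/4 + c^3/3 - c^2/2 - 2*c + 3*sqrt(2)*exp(sqrt(2)*c)/2


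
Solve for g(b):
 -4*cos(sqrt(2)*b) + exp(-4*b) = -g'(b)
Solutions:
 g(b) = C1 + 2*sqrt(2)*sin(sqrt(2)*b) + exp(-4*b)/4


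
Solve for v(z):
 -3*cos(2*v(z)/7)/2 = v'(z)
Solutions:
 3*z/2 - 7*log(sin(2*v(z)/7) - 1)/4 + 7*log(sin(2*v(z)/7) + 1)/4 = C1


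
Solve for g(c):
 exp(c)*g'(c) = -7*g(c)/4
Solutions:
 g(c) = C1*exp(7*exp(-c)/4)


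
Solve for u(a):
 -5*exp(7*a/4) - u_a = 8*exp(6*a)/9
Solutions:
 u(a) = C1 - 20*exp(7*a/4)/7 - 4*exp(6*a)/27


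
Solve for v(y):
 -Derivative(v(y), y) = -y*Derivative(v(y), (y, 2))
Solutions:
 v(y) = C1 + C2*y^2


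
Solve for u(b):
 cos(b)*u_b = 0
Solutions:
 u(b) = C1


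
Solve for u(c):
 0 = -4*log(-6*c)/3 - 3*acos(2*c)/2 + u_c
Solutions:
 u(c) = C1 + 4*c*log(-c)/3 + 3*c*acos(2*c)/2 - 4*c/3 + 4*c*log(6)/3 - 3*sqrt(1 - 4*c^2)/4


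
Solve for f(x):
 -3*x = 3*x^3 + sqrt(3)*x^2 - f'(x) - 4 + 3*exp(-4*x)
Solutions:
 f(x) = C1 + 3*x^4/4 + sqrt(3)*x^3/3 + 3*x^2/2 - 4*x - 3*exp(-4*x)/4


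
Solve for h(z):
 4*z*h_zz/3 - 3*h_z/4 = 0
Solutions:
 h(z) = C1 + C2*z^(25/16)


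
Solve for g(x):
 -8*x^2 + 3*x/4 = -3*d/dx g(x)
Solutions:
 g(x) = C1 + 8*x^3/9 - x^2/8


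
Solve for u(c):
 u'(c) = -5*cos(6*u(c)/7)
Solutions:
 5*c - 7*log(sin(6*u(c)/7) - 1)/12 + 7*log(sin(6*u(c)/7) + 1)/12 = C1


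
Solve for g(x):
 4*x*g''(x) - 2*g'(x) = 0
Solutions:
 g(x) = C1 + C2*x^(3/2)


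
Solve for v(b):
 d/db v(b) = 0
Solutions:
 v(b) = C1


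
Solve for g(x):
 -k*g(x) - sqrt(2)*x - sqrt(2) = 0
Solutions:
 g(x) = sqrt(2)*(-x - 1)/k


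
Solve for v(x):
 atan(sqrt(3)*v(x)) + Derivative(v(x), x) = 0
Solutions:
 Integral(1/atan(sqrt(3)*_y), (_y, v(x))) = C1 - x


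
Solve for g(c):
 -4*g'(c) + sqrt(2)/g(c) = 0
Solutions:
 g(c) = -sqrt(C1 + 2*sqrt(2)*c)/2
 g(c) = sqrt(C1 + 2*sqrt(2)*c)/2


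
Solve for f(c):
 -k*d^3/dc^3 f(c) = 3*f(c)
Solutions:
 f(c) = C1*exp(3^(1/3)*c*(-1/k)^(1/3)) + C2*exp(c*(-1/k)^(1/3)*(-3^(1/3) + 3^(5/6)*I)/2) + C3*exp(-c*(-1/k)^(1/3)*(3^(1/3) + 3^(5/6)*I)/2)


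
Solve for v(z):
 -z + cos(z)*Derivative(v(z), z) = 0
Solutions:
 v(z) = C1 + Integral(z/cos(z), z)


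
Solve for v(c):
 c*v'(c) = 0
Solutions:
 v(c) = C1


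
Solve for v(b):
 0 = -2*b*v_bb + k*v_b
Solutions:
 v(b) = C1 + b^(re(k)/2 + 1)*(C2*sin(log(b)*Abs(im(k))/2) + C3*cos(log(b)*im(k)/2))


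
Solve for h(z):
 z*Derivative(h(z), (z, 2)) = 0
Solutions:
 h(z) = C1 + C2*z


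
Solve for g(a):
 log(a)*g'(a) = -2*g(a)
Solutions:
 g(a) = C1*exp(-2*li(a))


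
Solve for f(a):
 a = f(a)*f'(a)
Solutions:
 f(a) = -sqrt(C1 + a^2)
 f(a) = sqrt(C1 + a^2)


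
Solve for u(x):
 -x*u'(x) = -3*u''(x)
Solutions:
 u(x) = C1 + C2*erfi(sqrt(6)*x/6)


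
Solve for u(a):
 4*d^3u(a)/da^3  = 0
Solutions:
 u(a) = C1 + C2*a + C3*a^2


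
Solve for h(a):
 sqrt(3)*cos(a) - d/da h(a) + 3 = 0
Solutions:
 h(a) = C1 + 3*a + sqrt(3)*sin(a)


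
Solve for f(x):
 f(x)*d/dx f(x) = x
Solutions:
 f(x) = -sqrt(C1 + x^2)
 f(x) = sqrt(C1 + x^2)


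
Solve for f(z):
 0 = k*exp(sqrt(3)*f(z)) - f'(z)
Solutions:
 f(z) = sqrt(3)*(2*log(-1/(C1 + k*z)) - log(3))/6


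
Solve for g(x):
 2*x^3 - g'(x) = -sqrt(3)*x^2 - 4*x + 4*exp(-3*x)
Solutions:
 g(x) = C1 + x^4/2 + sqrt(3)*x^3/3 + 2*x^2 + 4*exp(-3*x)/3


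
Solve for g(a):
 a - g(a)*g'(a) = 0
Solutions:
 g(a) = -sqrt(C1 + a^2)
 g(a) = sqrt(C1 + a^2)


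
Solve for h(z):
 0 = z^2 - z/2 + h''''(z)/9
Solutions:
 h(z) = C1 + C2*z + C3*z^2 + C4*z^3 - z^6/40 + 3*z^5/80


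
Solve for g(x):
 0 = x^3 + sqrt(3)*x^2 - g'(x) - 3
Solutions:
 g(x) = C1 + x^4/4 + sqrt(3)*x^3/3 - 3*x


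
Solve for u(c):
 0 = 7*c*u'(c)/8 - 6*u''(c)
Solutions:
 u(c) = C1 + C2*erfi(sqrt(42)*c/24)


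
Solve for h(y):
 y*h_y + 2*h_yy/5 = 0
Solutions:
 h(y) = C1 + C2*erf(sqrt(5)*y/2)


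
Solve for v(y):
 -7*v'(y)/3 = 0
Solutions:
 v(y) = C1


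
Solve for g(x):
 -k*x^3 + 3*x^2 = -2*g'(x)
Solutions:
 g(x) = C1 + k*x^4/8 - x^3/2


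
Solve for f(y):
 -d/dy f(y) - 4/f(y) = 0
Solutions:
 f(y) = -sqrt(C1 - 8*y)
 f(y) = sqrt(C1 - 8*y)


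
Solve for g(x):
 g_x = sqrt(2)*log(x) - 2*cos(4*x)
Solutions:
 g(x) = C1 + sqrt(2)*x*(log(x) - 1) - sin(4*x)/2


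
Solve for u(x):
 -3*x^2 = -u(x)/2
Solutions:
 u(x) = 6*x^2


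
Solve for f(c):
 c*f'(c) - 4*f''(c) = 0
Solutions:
 f(c) = C1 + C2*erfi(sqrt(2)*c/4)


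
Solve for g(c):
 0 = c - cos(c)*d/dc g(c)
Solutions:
 g(c) = C1 + Integral(c/cos(c), c)


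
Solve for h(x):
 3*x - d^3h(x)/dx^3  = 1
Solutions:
 h(x) = C1 + C2*x + C3*x^2 + x^4/8 - x^3/6


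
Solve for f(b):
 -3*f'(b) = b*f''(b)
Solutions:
 f(b) = C1 + C2/b^2


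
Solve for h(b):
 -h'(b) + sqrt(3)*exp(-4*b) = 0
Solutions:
 h(b) = C1 - sqrt(3)*exp(-4*b)/4


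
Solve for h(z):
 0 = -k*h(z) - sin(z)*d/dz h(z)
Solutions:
 h(z) = C1*exp(k*(-log(cos(z) - 1) + log(cos(z) + 1))/2)


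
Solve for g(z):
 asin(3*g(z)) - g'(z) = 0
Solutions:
 Integral(1/asin(3*_y), (_y, g(z))) = C1 + z


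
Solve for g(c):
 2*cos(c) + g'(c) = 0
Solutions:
 g(c) = C1 - 2*sin(c)


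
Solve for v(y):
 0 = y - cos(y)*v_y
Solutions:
 v(y) = C1 + Integral(y/cos(y), y)


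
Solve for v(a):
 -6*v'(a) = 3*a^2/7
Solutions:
 v(a) = C1 - a^3/42


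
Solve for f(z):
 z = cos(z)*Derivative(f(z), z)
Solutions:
 f(z) = C1 + Integral(z/cos(z), z)


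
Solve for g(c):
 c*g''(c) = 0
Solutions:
 g(c) = C1 + C2*c


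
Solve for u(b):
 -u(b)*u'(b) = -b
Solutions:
 u(b) = -sqrt(C1 + b^2)
 u(b) = sqrt(C1 + b^2)


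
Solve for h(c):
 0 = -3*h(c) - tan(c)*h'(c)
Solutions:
 h(c) = C1/sin(c)^3


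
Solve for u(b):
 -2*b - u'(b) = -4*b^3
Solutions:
 u(b) = C1 + b^4 - b^2


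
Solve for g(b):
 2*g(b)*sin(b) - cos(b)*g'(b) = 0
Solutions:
 g(b) = C1/cos(b)^2


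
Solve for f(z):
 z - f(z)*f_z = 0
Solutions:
 f(z) = -sqrt(C1 + z^2)
 f(z) = sqrt(C1 + z^2)


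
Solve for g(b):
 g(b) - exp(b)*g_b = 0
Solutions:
 g(b) = C1*exp(-exp(-b))


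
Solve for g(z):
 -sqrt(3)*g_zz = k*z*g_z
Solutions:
 g(z) = Piecewise((-sqrt(2)*3^(1/4)*sqrt(pi)*C1*erf(sqrt(2)*3^(3/4)*sqrt(k)*z/6)/(2*sqrt(k)) - C2, (k > 0) | (k < 0)), (-C1*z - C2, True))


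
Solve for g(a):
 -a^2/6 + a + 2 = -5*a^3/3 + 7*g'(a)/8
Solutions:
 g(a) = C1 + 10*a^4/21 - 4*a^3/63 + 4*a^2/7 + 16*a/7


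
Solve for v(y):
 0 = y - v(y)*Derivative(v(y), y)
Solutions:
 v(y) = -sqrt(C1 + y^2)
 v(y) = sqrt(C1 + y^2)


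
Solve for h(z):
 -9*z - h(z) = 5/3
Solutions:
 h(z) = -9*z - 5/3


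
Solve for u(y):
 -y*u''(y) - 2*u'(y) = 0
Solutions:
 u(y) = C1 + C2/y


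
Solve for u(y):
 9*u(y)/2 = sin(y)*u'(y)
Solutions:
 u(y) = C1*(cos(y) - 1)^(1/4)*(cos(y)^2 - 2*cos(y) + 1)/((cos(y) + 1)^(1/4)*(cos(y)^2 + 2*cos(y) + 1))


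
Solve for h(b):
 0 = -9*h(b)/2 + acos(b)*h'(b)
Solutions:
 h(b) = C1*exp(9*Integral(1/acos(b), b)/2)


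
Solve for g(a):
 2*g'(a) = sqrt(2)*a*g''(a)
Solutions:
 g(a) = C1 + C2*a^(1 + sqrt(2))


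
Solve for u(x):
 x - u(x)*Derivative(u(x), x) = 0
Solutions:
 u(x) = -sqrt(C1 + x^2)
 u(x) = sqrt(C1 + x^2)


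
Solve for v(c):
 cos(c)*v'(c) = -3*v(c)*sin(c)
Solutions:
 v(c) = C1*cos(c)^3


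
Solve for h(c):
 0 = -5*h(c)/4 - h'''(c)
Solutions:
 h(c) = C3*exp(-10^(1/3)*c/2) + (C1*sin(10^(1/3)*sqrt(3)*c/4) + C2*cos(10^(1/3)*sqrt(3)*c/4))*exp(10^(1/3)*c/4)


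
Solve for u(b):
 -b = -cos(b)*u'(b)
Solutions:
 u(b) = C1 + Integral(b/cos(b), b)


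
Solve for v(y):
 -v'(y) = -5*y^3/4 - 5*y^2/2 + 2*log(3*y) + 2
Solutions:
 v(y) = C1 + 5*y^4/16 + 5*y^3/6 - 2*y*log(y) - 2*y*log(3)


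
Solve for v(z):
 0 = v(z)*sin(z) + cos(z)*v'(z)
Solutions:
 v(z) = C1*cos(z)


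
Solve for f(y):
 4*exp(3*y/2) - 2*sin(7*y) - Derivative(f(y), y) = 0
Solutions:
 f(y) = C1 + 8*exp(3*y/2)/3 + 2*cos(7*y)/7


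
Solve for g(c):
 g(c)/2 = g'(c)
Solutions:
 g(c) = C1*exp(c/2)


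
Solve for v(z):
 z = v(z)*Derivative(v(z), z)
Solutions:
 v(z) = -sqrt(C1 + z^2)
 v(z) = sqrt(C1 + z^2)


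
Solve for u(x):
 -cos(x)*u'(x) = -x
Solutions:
 u(x) = C1 + Integral(x/cos(x), x)


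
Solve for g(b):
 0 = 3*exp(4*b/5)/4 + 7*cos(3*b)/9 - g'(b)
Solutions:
 g(b) = C1 + 15*exp(4*b/5)/16 + 7*sin(3*b)/27


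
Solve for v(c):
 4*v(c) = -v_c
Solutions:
 v(c) = C1*exp(-4*c)


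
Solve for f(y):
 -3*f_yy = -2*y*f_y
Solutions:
 f(y) = C1 + C2*erfi(sqrt(3)*y/3)


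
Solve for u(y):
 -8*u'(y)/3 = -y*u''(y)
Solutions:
 u(y) = C1 + C2*y^(11/3)


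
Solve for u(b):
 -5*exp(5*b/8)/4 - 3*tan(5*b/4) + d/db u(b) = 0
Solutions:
 u(b) = C1 + 2*exp(5*b/8) - 12*log(cos(5*b/4))/5


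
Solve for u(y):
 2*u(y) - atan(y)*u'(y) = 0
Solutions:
 u(y) = C1*exp(2*Integral(1/atan(y), y))


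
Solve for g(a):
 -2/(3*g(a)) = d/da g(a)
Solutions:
 g(a) = -sqrt(C1 - 12*a)/3
 g(a) = sqrt(C1 - 12*a)/3


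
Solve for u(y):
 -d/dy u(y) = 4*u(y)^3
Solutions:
 u(y) = -sqrt(2)*sqrt(-1/(C1 - 4*y))/2
 u(y) = sqrt(2)*sqrt(-1/(C1 - 4*y))/2


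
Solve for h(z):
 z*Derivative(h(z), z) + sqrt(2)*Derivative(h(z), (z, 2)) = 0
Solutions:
 h(z) = C1 + C2*erf(2^(1/4)*z/2)


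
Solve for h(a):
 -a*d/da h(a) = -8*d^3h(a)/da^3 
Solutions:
 h(a) = C1 + Integral(C2*airyai(a/2) + C3*airybi(a/2), a)


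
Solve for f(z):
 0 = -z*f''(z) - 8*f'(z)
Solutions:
 f(z) = C1 + C2/z^7


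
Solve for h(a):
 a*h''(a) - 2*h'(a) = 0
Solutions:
 h(a) = C1 + C2*a^3


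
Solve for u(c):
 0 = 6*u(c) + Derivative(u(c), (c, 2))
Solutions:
 u(c) = C1*sin(sqrt(6)*c) + C2*cos(sqrt(6)*c)


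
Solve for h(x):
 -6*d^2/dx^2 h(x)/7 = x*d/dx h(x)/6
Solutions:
 h(x) = C1 + C2*erf(sqrt(14)*x/12)


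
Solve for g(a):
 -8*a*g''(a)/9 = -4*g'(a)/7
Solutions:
 g(a) = C1 + C2*a^(23/14)


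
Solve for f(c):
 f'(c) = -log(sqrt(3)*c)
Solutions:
 f(c) = C1 - c*log(c) - c*log(3)/2 + c


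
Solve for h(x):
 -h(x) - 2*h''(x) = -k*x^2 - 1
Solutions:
 h(x) = C1*sin(sqrt(2)*x/2) + C2*cos(sqrt(2)*x/2) + k*x^2 - 4*k + 1


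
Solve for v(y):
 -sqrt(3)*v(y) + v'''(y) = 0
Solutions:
 v(y) = C3*exp(3^(1/6)*y) + (C1*sin(3^(2/3)*y/2) + C2*cos(3^(2/3)*y/2))*exp(-3^(1/6)*y/2)


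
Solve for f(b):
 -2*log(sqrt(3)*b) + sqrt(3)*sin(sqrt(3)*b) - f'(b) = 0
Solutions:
 f(b) = C1 - 2*b*log(b) - b*log(3) + 2*b - cos(sqrt(3)*b)


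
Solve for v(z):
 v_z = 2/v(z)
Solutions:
 v(z) = -sqrt(C1 + 4*z)
 v(z) = sqrt(C1 + 4*z)


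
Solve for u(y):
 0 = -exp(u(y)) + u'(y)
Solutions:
 u(y) = log(-1/(C1 + y))


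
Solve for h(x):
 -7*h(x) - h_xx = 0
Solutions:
 h(x) = C1*sin(sqrt(7)*x) + C2*cos(sqrt(7)*x)


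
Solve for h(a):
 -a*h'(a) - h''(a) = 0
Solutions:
 h(a) = C1 + C2*erf(sqrt(2)*a/2)


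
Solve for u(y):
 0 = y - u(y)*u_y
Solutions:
 u(y) = -sqrt(C1 + y^2)
 u(y) = sqrt(C1 + y^2)


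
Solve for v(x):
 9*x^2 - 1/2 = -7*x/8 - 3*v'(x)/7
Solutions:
 v(x) = C1 - 7*x^3 - 49*x^2/48 + 7*x/6


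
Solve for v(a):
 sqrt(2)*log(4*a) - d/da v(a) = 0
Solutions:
 v(a) = C1 + sqrt(2)*a*log(a) - sqrt(2)*a + 2*sqrt(2)*a*log(2)


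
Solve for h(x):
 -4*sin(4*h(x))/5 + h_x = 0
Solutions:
 -4*x/5 + log(cos(4*h(x)) - 1)/8 - log(cos(4*h(x)) + 1)/8 = C1


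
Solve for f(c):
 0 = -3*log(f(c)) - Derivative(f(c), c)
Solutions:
 li(f(c)) = C1 - 3*c


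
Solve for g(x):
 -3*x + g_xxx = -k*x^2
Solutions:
 g(x) = C1 + C2*x + C3*x^2 - k*x^5/60 + x^4/8


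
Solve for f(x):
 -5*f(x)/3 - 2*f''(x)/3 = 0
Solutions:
 f(x) = C1*sin(sqrt(10)*x/2) + C2*cos(sqrt(10)*x/2)


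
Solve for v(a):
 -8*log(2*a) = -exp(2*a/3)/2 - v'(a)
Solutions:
 v(a) = C1 + 8*a*log(a) + 8*a*(-1 + log(2)) - 3*exp(2*a/3)/4


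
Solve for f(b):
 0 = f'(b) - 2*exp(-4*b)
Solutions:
 f(b) = C1 - exp(-4*b)/2


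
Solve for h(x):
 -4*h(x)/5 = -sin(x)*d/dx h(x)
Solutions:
 h(x) = C1*(cos(x) - 1)^(2/5)/(cos(x) + 1)^(2/5)


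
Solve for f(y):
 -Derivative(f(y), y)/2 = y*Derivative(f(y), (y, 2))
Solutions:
 f(y) = C1 + C2*sqrt(y)


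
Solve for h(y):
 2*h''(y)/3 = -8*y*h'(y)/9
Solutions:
 h(y) = C1 + C2*erf(sqrt(6)*y/3)


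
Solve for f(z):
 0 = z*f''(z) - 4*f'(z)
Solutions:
 f(z) = C1 + C2*z^5


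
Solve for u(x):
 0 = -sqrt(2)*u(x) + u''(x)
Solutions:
 u(x) = C1*exp(-2^(1/4)*x) + C2*exp(2^(1/4)*x)


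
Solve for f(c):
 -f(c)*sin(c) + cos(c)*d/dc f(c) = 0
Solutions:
 f(c) = C1/cos(c)


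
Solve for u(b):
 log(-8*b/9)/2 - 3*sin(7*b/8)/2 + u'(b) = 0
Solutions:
 u(b) = C1 - b*log(-b)/2 - 3*b*log(2)/2 + b/2 + b*log(3) - 12*cos(7*b/8)/7


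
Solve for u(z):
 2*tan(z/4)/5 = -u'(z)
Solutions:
 u(z) = C1 + 8*log(cos(z/4))/5


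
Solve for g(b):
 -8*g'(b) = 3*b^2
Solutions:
 g(b) = C1 - b^3/8


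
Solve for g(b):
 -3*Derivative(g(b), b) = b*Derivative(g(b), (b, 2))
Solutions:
 g(b) = C1 + C2/b^2


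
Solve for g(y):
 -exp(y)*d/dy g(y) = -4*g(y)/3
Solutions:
 g(y) = C1*exp(-4*exp(-y)/3)


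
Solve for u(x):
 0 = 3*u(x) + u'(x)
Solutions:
 u(x) = C1*exp(-3*x)


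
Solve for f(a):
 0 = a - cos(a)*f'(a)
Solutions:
 f(a) = C1 + Integral(a/cos(a), a)


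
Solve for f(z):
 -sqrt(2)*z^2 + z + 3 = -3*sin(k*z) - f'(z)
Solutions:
 f(z) = C1 + sqrt(2)*z^3/3 - z^2/2 - 3*z + 3*cos(k*z)/k


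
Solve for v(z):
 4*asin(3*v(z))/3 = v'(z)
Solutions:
 Integral(1/asin(3*_y), (_y, v(z))) = C1 + 4*z/3


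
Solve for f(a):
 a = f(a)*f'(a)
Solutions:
 f(a) = -sqrt(C1 + a^2)
 f(a) = sqrt(C1 + a^2)


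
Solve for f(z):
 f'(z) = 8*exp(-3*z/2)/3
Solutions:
 f(z) = C1 - 16*exp(-3*z/2)/9


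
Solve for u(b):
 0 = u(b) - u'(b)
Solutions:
 u(b) = C1*exp(b)


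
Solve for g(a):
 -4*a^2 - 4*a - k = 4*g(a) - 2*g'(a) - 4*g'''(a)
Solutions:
 g(a) = C1*exp(6^(1/3)*a*(-(18 + sqrt(330))^(1/3) + 6^(1/3)/(18 + sqrt(330))^(1/3))/12)*sin(2^(1/3)*3^(1/6)*a*(3*2^(1/3)/(18 + sqrt(330))^(1/3) + 3^(2/3)*(18 + sqrt(330))^(1/3))/12) + C2*exp(6^(1/3)*a*(-(18 + sqrt(330))^(1/3) + 6^(1/3)/(18 + sqrt(330))^(1/3))/12)*cos(2^(1/3)*3^(1/6)*a*(3*2^(1/3)/(18 + sqrt(330))^(1/3) + 3^(2/3)*(18 + sqrt(330))^(1/3))/12) + C3*exp(-6^(1/3)*a*(-(18 + sqrt(330))^(1/3) + 6^(1/3)/(18 + sqrt(330))^(1/3))/6) - a^2 - 2*a - k/4 - 1


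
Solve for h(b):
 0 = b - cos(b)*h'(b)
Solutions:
 h(b) = C1 + Integral(b/cos(b), b)


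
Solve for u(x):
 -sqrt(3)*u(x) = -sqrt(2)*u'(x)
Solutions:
 u(x) = C1*exp(sqrt(6)*x/2)


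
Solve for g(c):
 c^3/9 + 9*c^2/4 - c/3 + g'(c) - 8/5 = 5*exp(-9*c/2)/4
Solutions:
 g(c) = C1 - c^4/36 - 3*c^3/4 + c^2/6 + 8*c/5 - 5*exp(-9*c/2)/18


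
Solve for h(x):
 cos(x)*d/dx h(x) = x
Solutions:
 h(x) = C1 + Integral(x/cos(x), x)


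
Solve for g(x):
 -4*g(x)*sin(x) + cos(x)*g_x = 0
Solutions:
 g(x) = C1/cos(x)^4


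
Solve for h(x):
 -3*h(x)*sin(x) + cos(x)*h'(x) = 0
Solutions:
 h(x) = C1/cos(x)^3


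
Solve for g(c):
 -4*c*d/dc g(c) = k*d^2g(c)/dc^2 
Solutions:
 g(c) = C1 + C2*sqrt(k)*erf(sqrt(2)*c*sqrt(1/k))


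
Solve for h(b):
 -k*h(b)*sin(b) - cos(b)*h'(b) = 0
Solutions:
 h(b) = C1*exp(k*log(cos(b)))


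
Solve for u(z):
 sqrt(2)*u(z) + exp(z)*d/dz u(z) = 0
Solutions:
 u(z) = C1*exp(sqrt(2)*exp(-z))


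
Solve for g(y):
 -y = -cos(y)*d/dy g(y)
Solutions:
 g(y) = C1 + Integral(y/cos(y), y)


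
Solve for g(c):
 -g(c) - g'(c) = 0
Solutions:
 g(c) = C1*exp(-c)


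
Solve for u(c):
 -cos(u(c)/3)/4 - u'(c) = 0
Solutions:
 c/4 - 3*log(sin(u(c)/3) - 1)/2 + 3*log(sin(u(c)/3) + 1)/2 = C1


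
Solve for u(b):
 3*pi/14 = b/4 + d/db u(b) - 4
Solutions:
 u(b) = C1 - b^2/8 + 3*pi*b/14 + 4*b


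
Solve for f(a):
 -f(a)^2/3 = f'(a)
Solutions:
 f(a) = 3/(C1 + a)


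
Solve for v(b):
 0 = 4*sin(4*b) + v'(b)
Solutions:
 v(b) = C1 + cos(4*b)


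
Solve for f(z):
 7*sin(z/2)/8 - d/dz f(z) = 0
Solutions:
 f(z) = C1 - 7*cos(z/2)/4


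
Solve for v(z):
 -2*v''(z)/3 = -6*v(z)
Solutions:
 v(z) = C1*exp(-3*z) + C2*exp(3*z)


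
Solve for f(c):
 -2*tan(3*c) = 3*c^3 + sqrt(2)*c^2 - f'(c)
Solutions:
 f(c) = C1 + 3*c^4/4 + sqrt(2)*c^3/3 - 2*log(cos(3*c))/3


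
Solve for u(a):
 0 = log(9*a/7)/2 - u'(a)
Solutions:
 u(a) = C1 + a*log(a)/2 - a*log(7)/2 - a/2 + a*log(3)


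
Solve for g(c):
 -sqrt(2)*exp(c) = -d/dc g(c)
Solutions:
 g(c) = C1 + sqrt(2)*exp(c)


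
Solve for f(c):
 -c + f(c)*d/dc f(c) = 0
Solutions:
 f(c) = -sqrt(C1 + c^2)
 f(c) = sqrt(C1 + c^2)


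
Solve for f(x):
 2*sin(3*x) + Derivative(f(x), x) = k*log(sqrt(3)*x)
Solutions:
 f(x) = C1 + k*x*(log(x) - 1) + k*x*log(3)/2 + 2*cos(3*x)/3


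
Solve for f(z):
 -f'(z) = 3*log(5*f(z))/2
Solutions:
 2*Integral(1/(log(_y) + log(5)), (_y, f(z)))/3 = C1 - z


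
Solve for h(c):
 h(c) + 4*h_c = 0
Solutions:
 h(c) = C1*exp(-c/4)


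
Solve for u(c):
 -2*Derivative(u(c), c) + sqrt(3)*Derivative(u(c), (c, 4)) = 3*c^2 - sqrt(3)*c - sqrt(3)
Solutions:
 u(c) = C1 + C4*exp(2^(1/3)*3^(5/6)*c/3) - c^3/2 + sqrt(3)*c^2/4 + sqrt(3)*c/2 + (C2*sin(6^(1/3)*c/2) + C3*cos(6^(1/3)*c/2))*exp(-2^(1/3)*3^(5/6)*c/6)


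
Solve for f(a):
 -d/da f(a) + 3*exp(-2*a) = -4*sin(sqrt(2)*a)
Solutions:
 f(a) = C1 - 2*sqrt(2)*cos(sqrt(2)*a) - 3*exp(-2*a)/2


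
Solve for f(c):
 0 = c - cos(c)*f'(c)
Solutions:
 f(c) = C1 + Integral(c/cos(c), c)


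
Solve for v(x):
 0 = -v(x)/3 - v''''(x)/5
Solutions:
 v(x) = (C1*sin(sqrt(2)*3^(3/4)*5^(1/4)*x/6) + C2*cos(sqrt(2)*3^(3/4)*5^(1/4)*x/6))*exp(-sqrt(2)*3^(3/4)*5^(1/4)*x/6) + (C3*sin(sqrt(2)*3^(3/4)*5^(1/4)*x/6) + C4*cos(sqrt(2)*3^(3/4)*5^(1/4)*x/6))*exp(sqrt(2)*3^(3/4)*5^(1/4)*x/6)


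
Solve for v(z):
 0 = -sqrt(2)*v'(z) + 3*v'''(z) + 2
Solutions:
 v(z) = C1 + C2*exp(-2^(1/4)*sqrt(3)*z/3) + C3*exp(2^(1/4)*sqrt(3)*z/3) + sqrt(2)*z


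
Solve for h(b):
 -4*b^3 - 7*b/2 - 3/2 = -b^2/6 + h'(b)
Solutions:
 h(b) = C1 - b^4 + b^3/18 - 7*b^2/4 - 3*b/2


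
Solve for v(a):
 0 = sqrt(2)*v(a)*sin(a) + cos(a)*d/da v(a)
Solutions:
 v(a) = C1*cos(a)^(sqrt(2))


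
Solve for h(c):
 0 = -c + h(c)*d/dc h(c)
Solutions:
 h(c) = -sqrt(C1 + c^2)
 h(c) = sqrt(C1 + c^2)


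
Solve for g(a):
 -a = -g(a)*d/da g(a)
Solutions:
 g(a) = -sqrt(C1 + a^2)
 g(a) = sqrt(C1 + a^2)


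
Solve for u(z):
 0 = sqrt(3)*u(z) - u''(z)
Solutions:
 u(z) = C1*exp(-3^(1/4)*z) + C2*exp(3^(1/4)*z)


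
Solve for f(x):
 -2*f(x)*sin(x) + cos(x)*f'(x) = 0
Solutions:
 f(x) = C1/cos(x)^2


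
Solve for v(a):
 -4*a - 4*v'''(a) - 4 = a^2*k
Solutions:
 v(a) = C1 + C2*a + C3*a^2 - a^5*k/240 - a^4/24 - a^3/6


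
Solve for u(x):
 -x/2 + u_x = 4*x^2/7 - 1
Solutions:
 u(x) = C1 + 4*x^3/21 + x^2/4 - x


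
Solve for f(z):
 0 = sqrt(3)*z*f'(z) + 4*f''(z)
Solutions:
 f(z) = C1 + C2*erf(sqrt(2)*3^(1/4)*z/4)


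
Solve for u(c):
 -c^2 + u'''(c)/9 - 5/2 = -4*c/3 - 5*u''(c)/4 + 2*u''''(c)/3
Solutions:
 u(c) = C1 + C2*c + C3*exp(c*(1 - sqrt(271))/12) + C4*exp(c*(1 + sqrt(271))/12) + c^4/15 - 136*c^3/675 + 14989*c^2/10125


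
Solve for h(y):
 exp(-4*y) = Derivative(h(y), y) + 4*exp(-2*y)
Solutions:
 h(y) = C1 + 2*exp(-2*y) - exp(-4*y)/4


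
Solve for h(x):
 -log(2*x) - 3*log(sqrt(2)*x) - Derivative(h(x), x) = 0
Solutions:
 h(x) = C1 - 4*x*log(x) - 5*x*log(2)/2 + 4*x


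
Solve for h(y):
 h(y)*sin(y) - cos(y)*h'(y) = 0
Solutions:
 h(y) = C1/cos(y)


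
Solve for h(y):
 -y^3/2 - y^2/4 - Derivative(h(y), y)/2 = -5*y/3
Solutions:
 h(y) = C1 - y^4/4 - y^3/6 + 5*y^2/3


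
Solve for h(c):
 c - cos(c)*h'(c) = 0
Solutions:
 h(c) = C1 + Integral(c/cos(c), c)


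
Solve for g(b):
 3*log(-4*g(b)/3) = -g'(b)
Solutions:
 Integral(1/(log(-_y) - log(3) + 2*log(2)), (_y, g(b)))/3 = C1 - b


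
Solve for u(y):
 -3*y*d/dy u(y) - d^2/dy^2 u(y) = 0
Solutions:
 u(y) = C1 + C2*erf(sqrt(6)*y/2)


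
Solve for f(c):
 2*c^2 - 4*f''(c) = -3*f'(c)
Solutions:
 f(c) = C1 + C2*exp(3*c/4) - 2*c^3/9 - 8*c^2/9 - 64*c/27


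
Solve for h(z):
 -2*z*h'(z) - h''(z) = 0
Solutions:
 h(z) = C1 + C2*erf(z)


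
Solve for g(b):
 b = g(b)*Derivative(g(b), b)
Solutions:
 g(b) = -sqrt(C1 + b^2)
 g(b) = sqrt(C1 + b^2)


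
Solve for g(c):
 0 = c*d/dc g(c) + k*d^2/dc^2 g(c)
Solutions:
 g(c) = C1 + C2*sqrt(k)*erf(sqrt(2)*c*sqrt(1/k)/2)


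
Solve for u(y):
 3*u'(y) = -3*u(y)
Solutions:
 u(y) = C1*exp(-y)


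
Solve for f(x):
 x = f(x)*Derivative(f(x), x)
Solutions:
 f(x) = -sqrt(C1 + x^2)
 f(x) = sqrt(C1 + x^2)


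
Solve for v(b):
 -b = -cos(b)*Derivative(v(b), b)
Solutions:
 v(b) = C1 + Integral(b/cos(b), b)


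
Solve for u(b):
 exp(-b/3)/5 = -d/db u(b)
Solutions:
 u(b) = C1 + 3*exp(-b/3)/5


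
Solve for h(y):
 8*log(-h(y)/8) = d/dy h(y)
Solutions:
 -Integral(1/(log(-_y) - 3*log(2)), (_y, h(y)))/8 = C1 - y


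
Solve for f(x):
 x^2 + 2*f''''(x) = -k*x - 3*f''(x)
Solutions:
 f(x) = C1 + C2*x + C3*sin(sqrt(6)*x/2) + C4*cos(sqrt(6)*x/2) - k*x^3/18 - x^4/36 + 2*x^2/9


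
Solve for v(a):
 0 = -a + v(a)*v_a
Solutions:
 v(a) = -sqrt(C1 + a^2)
 v(a) = sqrt(C1 + a^2)


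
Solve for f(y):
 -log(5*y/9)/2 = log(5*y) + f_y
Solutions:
 f(y) = C1 - 3*y*log(y)/2 - 3*y*log(5)/2 + y*log(3) + 3*y/2


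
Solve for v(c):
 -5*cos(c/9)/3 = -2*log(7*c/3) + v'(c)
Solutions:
 v(c) = C1 + 2*c*log(c) - 2*c*log(3) - 2*c + 2*c*log(7) - 15*sin(c/9)


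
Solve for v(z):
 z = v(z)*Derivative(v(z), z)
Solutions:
 v(z) = -sqrt(C1 + z^2)
 v(z) = sqrt(C1 + z^2)


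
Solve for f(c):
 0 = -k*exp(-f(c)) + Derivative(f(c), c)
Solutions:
 f(c) = log(C1 + c*k)


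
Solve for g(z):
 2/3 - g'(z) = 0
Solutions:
 g(z) = C1 + 2*z/3


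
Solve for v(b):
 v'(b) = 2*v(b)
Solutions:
 v(b) = C1*exp(2*b)


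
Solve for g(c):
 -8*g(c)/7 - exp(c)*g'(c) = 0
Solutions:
 g(c) = C1*exp(8*exp(-c)/7)


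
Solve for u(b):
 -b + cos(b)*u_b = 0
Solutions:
 u(b) = C1 + Integral(b/cos(b), b)


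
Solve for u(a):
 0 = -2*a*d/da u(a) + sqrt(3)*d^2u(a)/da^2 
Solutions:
 u(a) = C1 + C2*erfi(3^(3/4)*a/3)


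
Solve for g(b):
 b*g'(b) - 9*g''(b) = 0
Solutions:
 g(b) = C1 + C2*erfi(sqrt(2)*b/6)


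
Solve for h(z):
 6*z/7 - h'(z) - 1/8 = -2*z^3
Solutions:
 h(z) = C1 + z^4/2 + 3*z^2/7 - z/8


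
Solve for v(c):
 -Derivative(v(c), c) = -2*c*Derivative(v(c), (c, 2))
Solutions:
 v(c) = C1 + C2*c^(3/2)


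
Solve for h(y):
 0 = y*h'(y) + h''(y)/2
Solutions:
 h(y) = C1 + C2*erf(y)


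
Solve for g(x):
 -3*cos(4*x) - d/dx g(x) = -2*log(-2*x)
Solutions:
 g(x) = C1 + 2*x*log(-x) - 2*x + 2*x*log(2) - 3*sin(4*x)/4


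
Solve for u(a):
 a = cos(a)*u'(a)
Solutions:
 u(a) = C1 + Integral(a/cos(a), a)


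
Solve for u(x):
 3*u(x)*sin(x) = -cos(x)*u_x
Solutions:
 u(x) = C1*cos(x)^3


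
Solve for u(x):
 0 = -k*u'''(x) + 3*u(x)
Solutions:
 u(x) = C1*exp(3^(1/3)*x*(1/k)^(1/3)) + C2*exp(x*(-3^(1/3) + 3^(5/6)*I)*(1/k)^(1/3)/2) + C3*exp(-x*(3^(1/3) + 3^(5/6)*I)*(1/k)^(1/3)/2)


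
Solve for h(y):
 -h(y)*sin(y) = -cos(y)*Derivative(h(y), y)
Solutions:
 h(y) = C1/cos(y)


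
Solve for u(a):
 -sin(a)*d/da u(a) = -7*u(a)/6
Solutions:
 u(a) = C1*(cos(a) - 1)^(7/12)/(cos(a) + 1)^(7/12)


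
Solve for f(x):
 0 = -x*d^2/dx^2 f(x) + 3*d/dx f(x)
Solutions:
 f(x) = C1 + C2*x^4


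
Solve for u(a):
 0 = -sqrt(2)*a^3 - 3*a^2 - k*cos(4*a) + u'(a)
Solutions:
 u(a) = C1 + sqrt(2)*a^4/4 + a^3 + k*sin(4*a)/4


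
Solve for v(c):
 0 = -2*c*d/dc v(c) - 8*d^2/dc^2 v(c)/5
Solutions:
 v(c) = C1 + C2*erf(sqrt(10)*c/4)


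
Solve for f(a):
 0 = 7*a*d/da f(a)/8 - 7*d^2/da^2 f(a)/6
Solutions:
 f(a) = C1 + C2*erfi(sqrt(6)*a/4)


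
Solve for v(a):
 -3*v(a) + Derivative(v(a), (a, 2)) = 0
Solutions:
 v(a) = C1*exp(-sqrt(3)*a) + C2*exp(sqrt(3)*a)


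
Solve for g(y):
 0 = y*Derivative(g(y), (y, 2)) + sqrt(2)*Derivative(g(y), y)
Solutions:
 g(y) = C1 + C2*y^(1 - sqrt(2))


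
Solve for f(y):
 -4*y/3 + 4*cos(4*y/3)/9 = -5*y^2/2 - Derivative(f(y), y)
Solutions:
 f(y) = C1 - 5*y^3/6 + 2*y^2/3 - sin(4*y/3)/3


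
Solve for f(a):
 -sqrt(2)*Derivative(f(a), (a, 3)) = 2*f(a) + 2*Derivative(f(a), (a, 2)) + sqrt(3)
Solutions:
 f(a) = C1*exp(a*(-4*sqrt(2) + 4*2^(1/3)/(3*sqrt(210) + 31*sqrt(2))^(1/3) + 2^(2/3)*(3*sqrt(210) + 31*sqrt(2))^(1/3))/12)*sin(2^(1/3)*sqrt(3)*a*(-2^(1/3)*(3*sqrt(210) + 31*sqrt(2))^(1/3) + 4/(3*sqrt(210) + 31*sqrt(2))^(1/3))/12) + C2*exp(a*(-4*sqrt(2) + 4*2^(1/3)/(3*sqrt(210) + 31*sqrt(2))^(1/3) + 2^(2/3)*(3*sqrt(210) + 31*sqrt(2))^(1/3))/12)*cos(2^(1/3)*sqrt(3)*a*(-2^(1/3)*(3*sqrt(210) + 31*sqrt(2))^(1/3) + 4/(3*sqrt(210) + 31*sqrt(2))^(1/3))/12) + C3*exp(-a*(4*2^(1/3)/(3*sqrt(210) + 31*sqrt(2))^(1/3) + 2*sqrt(2) + 2^(2/3)*(3*sqrt(210) + 31*sqrt(2))^(1/3))/6) - sqrt(3)/2


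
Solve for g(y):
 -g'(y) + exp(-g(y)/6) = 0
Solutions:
 g(y) = 6*log(C1 + y/6)


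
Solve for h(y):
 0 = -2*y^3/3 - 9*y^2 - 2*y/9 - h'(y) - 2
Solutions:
 h(y) = C1 - y^4/6 - 3*y^3 - y^2/9 - 2*y


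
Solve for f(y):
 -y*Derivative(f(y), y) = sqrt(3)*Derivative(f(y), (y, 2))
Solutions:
 f(y) = C1 + C2*erf(sqrt(2)*3^(3/4)*y/6)


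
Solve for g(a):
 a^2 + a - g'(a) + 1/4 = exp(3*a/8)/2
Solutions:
 g(a) = C1 + a^3/3 + a^2/2 + a/4 - 4*exp(3*a/8)/3


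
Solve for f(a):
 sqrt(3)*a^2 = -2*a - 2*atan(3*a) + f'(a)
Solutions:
 f(a) = C1 + sqrt(3)*a^3/3 + a^2 + 2*a*atan(3*a) - log(9*a^2 + 1)/3


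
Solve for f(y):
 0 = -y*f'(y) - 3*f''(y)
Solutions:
 f(y) = C1 + C2*erf(sqrt(6)*y/6)


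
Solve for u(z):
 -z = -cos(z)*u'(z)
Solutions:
 u(z) = C1 + Integral(z/cos(z), z)


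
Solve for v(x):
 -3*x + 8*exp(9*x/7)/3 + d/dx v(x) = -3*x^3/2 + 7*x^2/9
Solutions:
 v(x) = C1 - 3*x^4/8 + 7*x^3/27 + 3*x^2/2 - 56*exp(9*x/7)/27


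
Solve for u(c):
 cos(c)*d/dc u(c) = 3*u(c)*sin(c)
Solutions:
 u(c) = C1/cos(c)^3


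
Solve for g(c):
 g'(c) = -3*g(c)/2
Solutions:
 g(c) = C1*exp(-3*c/2)


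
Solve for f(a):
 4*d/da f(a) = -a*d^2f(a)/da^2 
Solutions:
 f(a) = C1 + C2/a^3


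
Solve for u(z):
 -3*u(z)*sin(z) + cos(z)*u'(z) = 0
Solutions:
 u(z) = C1/cos(z)^3


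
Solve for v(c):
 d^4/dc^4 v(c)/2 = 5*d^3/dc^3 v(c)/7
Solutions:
 v(c) = C1 + C2*c + C3*c^2 + C4*exp(10*c/7)


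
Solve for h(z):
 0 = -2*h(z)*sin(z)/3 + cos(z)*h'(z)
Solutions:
 h(z) = C1/cos(z)^(2/3)


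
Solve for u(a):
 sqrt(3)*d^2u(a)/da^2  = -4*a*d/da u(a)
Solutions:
 u(a) = C1 + C2*erf(sqrt(2)*3^(3/4)*a/3)


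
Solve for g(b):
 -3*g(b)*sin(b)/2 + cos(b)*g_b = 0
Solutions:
 g(b) = C1/cos(b)^(3/2)


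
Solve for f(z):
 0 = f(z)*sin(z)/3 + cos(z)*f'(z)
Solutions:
 f(z) = C1*cos(z)^(1/3)


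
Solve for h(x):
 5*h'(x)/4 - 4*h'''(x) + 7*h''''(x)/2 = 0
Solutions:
 h(x) = C1 + C2*exp(x*(128*2^(2/3)/(21*sqrt(37785) + 4567)^(1/3) + 2^(1/3)*(21*sqrt(37785) + 4567)^(1/3) + 32)/84)*sin(2^(1/3)*sqrt(3)*x*(-(21*sqrt(37785) + 4567)^(1/3) + 128*2^(1/3)/(21*sqrt(37785) + 4567)^(1/3))/84) + C3*exp(x*(128*2^(2/3)/(21*sqrt(37785) + 4567)^(1/3) + 2^(1/3)*(21*sqrt(37785) + 4567)^(1/3) + 32)/84)*cos(2^(1/3)*sqrt(3)*x*(-(21*sqrt(37785) + 4567)^(1/3) + 128*2^(1/3)/(21*sqrt(37785) + 4567)^(1/3))/84) + C4*exp(x*(-2^(1/3)*(21*sqrt(37785) + 4567)^(1/3) - 128*2^(2/3)/(21*sqrt(37785) + 4567)^(1/3) + 16)/42)


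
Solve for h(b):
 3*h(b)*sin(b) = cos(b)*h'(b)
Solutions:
 h(b) = C1/cos(b)^3


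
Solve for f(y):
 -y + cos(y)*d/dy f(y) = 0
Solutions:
 f(y) = C1 + Integral(y/cos(y), y)


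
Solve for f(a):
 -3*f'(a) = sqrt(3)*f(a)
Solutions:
 f(a) = C1*exp(-sqrt(3)*a/3)


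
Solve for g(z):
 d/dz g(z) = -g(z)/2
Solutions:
 g(z) = C1*exp(-z/2)


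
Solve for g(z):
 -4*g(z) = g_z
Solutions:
 g(z) = C1*exp(-4*z)


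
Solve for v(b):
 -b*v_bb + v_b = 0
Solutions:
 v(b) = C1 + C2*b^2


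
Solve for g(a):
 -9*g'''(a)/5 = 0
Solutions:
 g(a) = C1 + C2*a + C3*a^2


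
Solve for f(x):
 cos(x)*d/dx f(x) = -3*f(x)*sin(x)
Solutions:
 f(x) = C1*cos(x)^3


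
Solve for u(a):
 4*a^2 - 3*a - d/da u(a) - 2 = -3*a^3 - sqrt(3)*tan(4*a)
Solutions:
 u(a) = C1 + 3*a^4/4 + 4*a^3/3 - 3*a^2/2 - 2*a - sqrt(3)*log(cos(4*a))/4


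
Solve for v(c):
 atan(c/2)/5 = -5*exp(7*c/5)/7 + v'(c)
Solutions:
 v(c) = C1 + c*atan(c/2)/5 + 25*exp(7*c/5)/49 - log(c^2 + 4)/5


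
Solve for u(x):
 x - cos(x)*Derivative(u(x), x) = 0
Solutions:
 u(x) = C1 + Integral(x/cos(x), x)


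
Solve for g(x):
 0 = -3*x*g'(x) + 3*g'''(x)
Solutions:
 g(x) = C1 + Integral(C2*airyai(x) + C3*airybi(x), x)


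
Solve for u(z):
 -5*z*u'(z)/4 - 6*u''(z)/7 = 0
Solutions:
 u(z) = C1 + C2*erf(sqrt(105)*z/12)


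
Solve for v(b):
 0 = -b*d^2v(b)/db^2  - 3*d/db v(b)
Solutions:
 v(b) = C1 + C2/b^2


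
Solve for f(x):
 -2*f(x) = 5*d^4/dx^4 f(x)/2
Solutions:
 f(x) = (C1*sin(5^(3/4)*x/5) + C2*cos(5^(3/4)*x/5))*exp(-5^(3/4)*x/5) + (C3*sin(5^(3/4)*x/5) + C4*cos(5^(3/4)*x/5))*exp(5^(3/4)*x/5)


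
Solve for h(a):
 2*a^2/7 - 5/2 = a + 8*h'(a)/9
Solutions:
 h(a) = C1 + 3*a^3/28 - 9*a^2/16 - 45*a/16


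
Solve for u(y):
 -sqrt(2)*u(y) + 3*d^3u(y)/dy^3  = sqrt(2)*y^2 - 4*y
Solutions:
 u(y) = C3*exp(2^(1/6)*3^(2/3)*y/3) - y^2 + 2*sqrt(2)*y + (C1*sin(6^(1/6)*y/2) + C2*cos(6^(1/6)*y/2))*exp(-2^(1/6)*3^(2/3)*y/6)


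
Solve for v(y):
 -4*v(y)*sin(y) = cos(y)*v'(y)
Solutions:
 v(y) = C1*cos(y)^4


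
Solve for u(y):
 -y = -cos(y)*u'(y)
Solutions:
 u(y) = C1 + Integral(y/cos(y), y)


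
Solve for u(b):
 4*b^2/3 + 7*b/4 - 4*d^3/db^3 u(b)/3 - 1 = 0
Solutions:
 u(b) = C1 + C2*b + C3*b^2 + b^5/60 + 7*b^4/128 - b^3/8


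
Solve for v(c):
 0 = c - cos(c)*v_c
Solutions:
 v(c) = C1 + Integral(c/cos(c), c)


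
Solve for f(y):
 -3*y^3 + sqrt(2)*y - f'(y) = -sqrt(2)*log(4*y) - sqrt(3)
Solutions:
 f(y) = C1 - 3*y^4/4 + sqrt(2)*y^2/2 + sqrt(2)*y*log(y) - sqrt(2)*y + sqrt(3)*y + 2*sqrt(2)*y*log(2)


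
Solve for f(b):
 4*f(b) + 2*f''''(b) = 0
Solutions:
 f(b) = (C1*sin(2^(3/4)*b/2) + C2*cos(2^(3/4)*b/2))*exp(-2^(3/4)*b/2) + (C3*sin(2^(3/4)*b/2) + C4*cos(2^(3/4)*b/2))*exp(2^(3/4)*b/2)


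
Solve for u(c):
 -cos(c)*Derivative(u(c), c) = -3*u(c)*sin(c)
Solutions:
 u(c) = C1/cos(c)^3


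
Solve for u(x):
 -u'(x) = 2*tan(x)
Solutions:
 u(x) = C1 + 2*log(cos(x))


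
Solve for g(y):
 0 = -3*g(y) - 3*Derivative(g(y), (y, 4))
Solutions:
 g(y) = (C1*sin(sqrt(2)*y/2) + C2*cos(sqrt(2)*y/2))*exp(-sqrt(2)*y/2) + (C3*sin(sqrt(2)*y/2) + C4*cos(sqrt(2)*y/2))*exp(sqrt(2)*y/2)


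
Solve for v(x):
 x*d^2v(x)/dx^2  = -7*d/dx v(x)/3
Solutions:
 v(x) = C1 + C2/x^(4/3)


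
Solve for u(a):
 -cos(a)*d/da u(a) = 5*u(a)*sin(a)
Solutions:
 u(a) = C1*cos(a)^5


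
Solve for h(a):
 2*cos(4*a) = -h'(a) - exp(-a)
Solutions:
 h(a) = C1 - sin(4*a)/2 + exp(-a)


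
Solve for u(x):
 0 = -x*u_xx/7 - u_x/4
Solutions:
 u(x) = C1 + C2/x^(3/4)


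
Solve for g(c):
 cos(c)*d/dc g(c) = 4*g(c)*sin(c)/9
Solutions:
 g(c) = C1/cos(c)^(4/9)


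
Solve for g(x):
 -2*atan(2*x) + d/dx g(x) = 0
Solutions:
 g(x) = C1 + 2*x*atan(2*x) - log(4*x^2 + 1)/2


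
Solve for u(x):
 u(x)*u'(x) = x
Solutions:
 u(x) = -sqrt(C1 + x^2)
 u(x) = sqrt(C1 + x^2)


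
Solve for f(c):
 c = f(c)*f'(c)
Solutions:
 f(c) = -sqrt(C1 + c^2)
 f(c) = sqrt(C1 + c^2)


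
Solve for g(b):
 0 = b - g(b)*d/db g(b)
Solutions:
 g(b) = -sqrt(C1 + b^2)
 g(b) = sqrt(C1 + b^2)


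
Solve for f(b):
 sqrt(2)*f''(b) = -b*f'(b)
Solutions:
 f(b) = C1 + C2*erf(2^(1/4)*b/2)


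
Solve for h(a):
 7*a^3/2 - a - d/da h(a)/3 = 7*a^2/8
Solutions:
 h(a) = C1 + 21*a^4/8 - 7*a^3/8 - 3*a^2/2


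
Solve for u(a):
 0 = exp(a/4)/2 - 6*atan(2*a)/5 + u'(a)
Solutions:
 u(a) = C1 + 6*a*atan(2*a)/5 - 2*exp(a/4) - 3*log(4*a^2 + 1)/10


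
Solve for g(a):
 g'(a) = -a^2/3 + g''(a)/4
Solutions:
 g(a) = C1 + C2*exp(4*a) - a^3/9 - a^2/12 - a/24


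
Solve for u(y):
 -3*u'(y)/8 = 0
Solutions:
 u(y) = C1


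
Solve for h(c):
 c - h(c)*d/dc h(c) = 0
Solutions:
 h(c) = -sqrt(C1 + c^2)
 h(c) = sqrt(C1 + c^2)


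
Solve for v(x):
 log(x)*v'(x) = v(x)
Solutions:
 v(x) = C1*exp(li(x))


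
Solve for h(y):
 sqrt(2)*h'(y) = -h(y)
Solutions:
 h(y) = C1*exp(-sqrt(2)*y/2)


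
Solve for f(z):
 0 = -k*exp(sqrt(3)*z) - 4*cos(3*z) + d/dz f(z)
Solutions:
 f(z) = C1 + sqrt(3)*k*exp(sqrt(3)*z)/3 + 4*sin(3*z)/3


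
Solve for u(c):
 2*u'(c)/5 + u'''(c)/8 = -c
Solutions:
 u(c) = C1 + C2*sin(4*sqrt(5)*c/5) + C3*cos(4*sqrt(5)*c/5) - 5*c^2/4


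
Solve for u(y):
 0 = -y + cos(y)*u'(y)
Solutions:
 u(y) = C1 + Integral(y/cos(y), y)


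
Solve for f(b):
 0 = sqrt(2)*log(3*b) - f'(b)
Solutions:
 f(b) = C1 + sqrt(2)*b*log(b) - sqrt(2)*b + sqrt(2)*b*log(3)


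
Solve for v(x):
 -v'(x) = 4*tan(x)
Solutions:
 v(x) = C1 + 4*log(cos(x))


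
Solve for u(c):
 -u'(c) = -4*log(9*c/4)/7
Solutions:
 u(c) = C1 + 4*c*log(c)/7 - 8*c*log(2)/7 - 4*c/7 + 8*c*log(3)/7


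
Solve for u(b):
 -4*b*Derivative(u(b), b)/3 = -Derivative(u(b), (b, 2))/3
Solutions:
 u(b) = C1 + C2*erfi(sqrt(2)*b)


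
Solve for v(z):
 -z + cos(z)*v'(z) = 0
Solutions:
 v(z) = C1 + Integral(z/cos(z), z)


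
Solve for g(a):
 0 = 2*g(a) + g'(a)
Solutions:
 g(a) = C1*exp(-2*a)


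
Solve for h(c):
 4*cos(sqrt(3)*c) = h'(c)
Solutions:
 h(c) = C1 + 4*sqrt(3)*sin(sqrt(3)*c)/3


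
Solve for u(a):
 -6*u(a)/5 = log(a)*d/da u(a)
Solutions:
 u(a) = C1*exp(-6*li(a)/5)


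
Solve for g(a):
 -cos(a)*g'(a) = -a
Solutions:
 g(a) = C1 + Integral(a/cos(a), a)


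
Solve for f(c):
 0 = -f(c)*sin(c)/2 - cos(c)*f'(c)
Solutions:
 f(c) = C1*sqrt(cos(c))


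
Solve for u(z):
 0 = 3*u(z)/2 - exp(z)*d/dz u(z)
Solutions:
 u(z) = C1*exp(-3*exp(-z)/2)


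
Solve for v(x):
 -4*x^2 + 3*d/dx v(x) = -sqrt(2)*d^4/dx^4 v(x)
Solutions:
 v(x) = C1 + C4*exp(-2^(5/6)*3^(1/3)*x/2) + 4*x^3/9 + (C2*sin(6^(5/6)*x/4) + C3*cos(6^(5/6)*x/4))*exp(2^(5/6)*3^(1/3)*x/4)


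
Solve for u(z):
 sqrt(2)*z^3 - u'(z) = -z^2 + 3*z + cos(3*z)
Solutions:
 u(z) = C1 + sqrt(2)*z^4/4 + z^3/3 - 3*z^2/2 - sin(3*z)/3


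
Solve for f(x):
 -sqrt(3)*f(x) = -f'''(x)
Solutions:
 f(x) = C3*exp(3^(1/6)*x) + (C1*sin(3^(2/3)*x/2) + C2*cos(3^(2/3)*x/2))*exp(-3^(1/6)*x/2)


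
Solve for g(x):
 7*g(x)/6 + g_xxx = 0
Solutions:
 g(x) = C3*exp(-6^(2/3)*7^(1/3)*x/6) + (C1*sin(2^(2/3)*3^(1/6)*7^(1/3)*x/4) + C2*cos(2^(2/3)*3^(1/6)*7^(1/3)*x/4))*exp(6^(2/3)*7^(1/3)*x/12)


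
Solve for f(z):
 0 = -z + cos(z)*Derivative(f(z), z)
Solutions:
 f(z) = C1 + Integral(z/cos(z), z)


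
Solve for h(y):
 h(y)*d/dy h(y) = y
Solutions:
 h(y) = -sqrt(C1 + y^2)
 h(y) = sqrt(C1 + y^2)


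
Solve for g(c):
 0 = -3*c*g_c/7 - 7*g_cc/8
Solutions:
 g(c) = C1 + C2*erf(2*sqrt(3)*c/7)


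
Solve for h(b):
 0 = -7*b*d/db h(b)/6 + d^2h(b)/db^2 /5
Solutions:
 h(b) = C1 + C2*erfi(sqrt(105)*b/6)


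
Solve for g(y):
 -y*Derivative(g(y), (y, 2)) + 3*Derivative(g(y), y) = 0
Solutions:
 g(y) = C1 + C2*y^4


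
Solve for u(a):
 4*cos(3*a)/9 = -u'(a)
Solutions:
 u(a) = C1 - 4*sin(3*a)/27


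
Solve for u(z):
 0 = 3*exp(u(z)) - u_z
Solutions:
 u(z) = log(-1/(C1 + 3*z))


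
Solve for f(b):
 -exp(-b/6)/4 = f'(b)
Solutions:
 f(b) = C1 + 3*exp(-b/6)/2


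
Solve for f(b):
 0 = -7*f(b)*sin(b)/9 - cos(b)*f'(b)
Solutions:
 f(b) = C1*cos(b)^(7/9)


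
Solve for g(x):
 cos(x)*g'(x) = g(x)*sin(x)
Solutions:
 g(x) = C1/cos(x)


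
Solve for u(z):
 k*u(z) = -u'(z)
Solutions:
 u(z) = C1*exp(-k*z)


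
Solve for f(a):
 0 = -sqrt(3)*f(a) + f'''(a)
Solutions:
 f(a) = C3*exp(3^(1/6)*a) + (C1*sin(3^(2/3)*a/2) + C2*cos(3^(2/3)*a/2))*exp(-3^(1/6)*a/2)


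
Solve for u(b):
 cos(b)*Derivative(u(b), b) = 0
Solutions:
 u(b) = C1


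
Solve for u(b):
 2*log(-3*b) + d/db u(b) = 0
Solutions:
 u(b) = C1 - 2*b*log(-b) + 2*b*(1 - log(3))


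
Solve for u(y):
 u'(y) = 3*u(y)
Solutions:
 u(y) = C1*exp(3*y)


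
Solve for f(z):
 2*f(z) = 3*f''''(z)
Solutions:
 f(z) = C1*exp(-2^(1/4)*3^(3/4)*z/3) + C2*exp(2^(1/4)*3^(3/4)*z/3) + C3*sin(2^(1/4)*3^(3/4)*z/3) + C4*cos(2^(1/4)*3^(3/4)*z/3)


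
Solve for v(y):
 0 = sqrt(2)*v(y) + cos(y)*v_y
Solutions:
 v(y) = C1*(sin(y) - 1)^(sqrt(2)/2)/(sin(y) + 1)^(sqrt(2)/2)
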